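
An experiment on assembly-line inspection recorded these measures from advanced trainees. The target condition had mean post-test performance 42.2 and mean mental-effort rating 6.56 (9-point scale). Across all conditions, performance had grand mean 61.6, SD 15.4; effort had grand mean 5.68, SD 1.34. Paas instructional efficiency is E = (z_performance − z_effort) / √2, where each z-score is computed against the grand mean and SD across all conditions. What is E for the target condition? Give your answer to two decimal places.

-1.36

z_performance = (42.2 − 61.6) / 15.4 = -19.4000 / 15.4 = -1.2597.
z_effort = (6.56 − 5.68) / 1.34 = 0.8800 / 1.34 = 0.6567.
z_P − z_E = -1.2597 − 0.6567 = -1.9164.
E = -1.9164 / √2 = -1.9164 / 1.41421 = -1.3551 ≈ -1.36.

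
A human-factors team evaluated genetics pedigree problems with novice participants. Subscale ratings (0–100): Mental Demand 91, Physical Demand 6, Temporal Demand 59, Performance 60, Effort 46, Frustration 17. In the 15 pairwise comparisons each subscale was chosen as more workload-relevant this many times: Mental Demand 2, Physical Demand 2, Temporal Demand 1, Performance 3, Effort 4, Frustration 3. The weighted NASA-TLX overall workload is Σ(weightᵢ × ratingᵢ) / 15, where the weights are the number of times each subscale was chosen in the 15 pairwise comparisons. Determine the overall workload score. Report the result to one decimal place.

The tallies are the weights (they sum to 15).
Weighted sum = 2·91 + 2·6 + 1·59 + 3·60 + 4·46 + 3·17
            = 182 + 12 + 59 + 180 + 184 + 51 = 668.
Overall workload = 668 / 15 = 44.5333 ≈ 44.5.

44.5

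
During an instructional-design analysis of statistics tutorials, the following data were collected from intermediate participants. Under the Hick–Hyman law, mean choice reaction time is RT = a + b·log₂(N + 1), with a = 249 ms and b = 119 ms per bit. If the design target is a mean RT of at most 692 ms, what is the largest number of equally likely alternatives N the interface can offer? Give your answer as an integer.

Set 249 + 119·log₂(N + 1) ≤ 692.
log₂(N + 1) ≤ (692 − 249) / 119 = 3.7227.
N + 1 ≤ 2^3.7227 = 13.2021.
N ≤ 12.2021, so the largest integer N is 12.

12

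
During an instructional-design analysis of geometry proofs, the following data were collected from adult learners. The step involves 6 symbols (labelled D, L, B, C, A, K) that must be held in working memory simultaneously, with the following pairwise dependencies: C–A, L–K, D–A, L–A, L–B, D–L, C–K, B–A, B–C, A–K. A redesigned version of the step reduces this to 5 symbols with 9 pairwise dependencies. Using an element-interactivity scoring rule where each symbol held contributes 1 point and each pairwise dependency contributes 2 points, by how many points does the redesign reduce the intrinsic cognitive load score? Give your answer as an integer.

3

Original: 6 × 1 + 10 × 2 = 6 + 20 = 26.
Redesigned: 5 × 1 + 9 × 2 = 5 + 18 = 23.
Reduction = 26 − 23 = 3.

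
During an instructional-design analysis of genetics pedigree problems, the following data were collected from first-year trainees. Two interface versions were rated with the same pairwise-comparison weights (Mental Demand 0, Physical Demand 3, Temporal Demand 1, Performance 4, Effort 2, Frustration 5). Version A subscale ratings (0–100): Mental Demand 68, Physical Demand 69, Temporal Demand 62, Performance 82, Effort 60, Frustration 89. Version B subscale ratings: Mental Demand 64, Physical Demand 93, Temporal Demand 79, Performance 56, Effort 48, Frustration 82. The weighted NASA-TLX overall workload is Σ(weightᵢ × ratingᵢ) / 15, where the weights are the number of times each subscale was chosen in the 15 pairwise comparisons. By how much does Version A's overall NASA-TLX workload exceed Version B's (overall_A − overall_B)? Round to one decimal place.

4.9

Version A weighted sum = 0·68 + 3·69 + 1·62 + 4·82 + 2·60 + 5·89 = 0 + 207 + 62 + 328 + 120 + 445 = 1162; overall_A = 1162/15 = 77.4667.
Version B weighted sum = 0·64 + 3·93 + 1·79 + 4·56 + 2·48 + 5·82 = 0 + 279 + 79 + 224 + 96 + 410 = 1088; overall_B = 1088/15 = 72.5333.
Difference = 77.4667 − 72.5333 = 4.9334 ≈ 4.9.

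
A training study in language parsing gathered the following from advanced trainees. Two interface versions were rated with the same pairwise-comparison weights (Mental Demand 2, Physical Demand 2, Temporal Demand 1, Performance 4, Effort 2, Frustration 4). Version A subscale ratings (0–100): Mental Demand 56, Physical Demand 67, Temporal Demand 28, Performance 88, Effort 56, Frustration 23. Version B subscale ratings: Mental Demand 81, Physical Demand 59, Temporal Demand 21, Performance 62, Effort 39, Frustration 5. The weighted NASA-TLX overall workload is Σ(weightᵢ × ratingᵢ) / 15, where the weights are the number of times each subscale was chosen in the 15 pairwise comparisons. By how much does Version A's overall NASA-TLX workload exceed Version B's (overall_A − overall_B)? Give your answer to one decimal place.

Version A weighted sum = 2·56 + 2·67 + 1·28 + 4·88 + 2·56 + 4·23 = 112 + 134 + 28 + 352 + 112 + 92 = 830; overall_A = 830/15 = 55.3333.
Version B weighted sum = 2·81 + 2·59 + 1·21 + 4·62 + 2·39 + 4·5 = 162 + 118 + 21 + 248 + 78 + 20 = 647; overall_B = 647/15 = 43.1333.
Difference = 55.3333 − 43.1333 = 12.2000 ≈ 12.2.

12.2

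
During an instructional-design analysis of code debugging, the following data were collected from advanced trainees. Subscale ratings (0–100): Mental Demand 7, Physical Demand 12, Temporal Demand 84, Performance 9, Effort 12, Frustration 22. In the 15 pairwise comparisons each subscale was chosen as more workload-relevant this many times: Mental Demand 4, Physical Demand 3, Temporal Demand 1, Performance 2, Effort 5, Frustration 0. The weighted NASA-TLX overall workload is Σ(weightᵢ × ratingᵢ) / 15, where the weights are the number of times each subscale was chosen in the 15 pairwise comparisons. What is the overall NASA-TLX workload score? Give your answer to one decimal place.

15.1

The tallies are the weights (they sum to 15).
Weighted sum = 4·7 + 3·12 + 1·84 + 2·9 + 5·12 + 0·22
            = 28 + 36 + 84 + 18 + 60 + 0 = 226.
Overall workload = 226 / 15 = 15.0667 ≈ 15.1.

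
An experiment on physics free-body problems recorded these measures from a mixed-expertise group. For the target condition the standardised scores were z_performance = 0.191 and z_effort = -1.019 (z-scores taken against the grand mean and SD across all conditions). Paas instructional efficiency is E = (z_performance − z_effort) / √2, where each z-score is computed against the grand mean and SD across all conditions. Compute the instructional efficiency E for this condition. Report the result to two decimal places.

z_P − z_E = 0.191 − (-1.019) = 1.2100.
E = 1.2100 / √2 = 1.2100 / 1.41421 = 0.8556 ≈ 0.86.

0.86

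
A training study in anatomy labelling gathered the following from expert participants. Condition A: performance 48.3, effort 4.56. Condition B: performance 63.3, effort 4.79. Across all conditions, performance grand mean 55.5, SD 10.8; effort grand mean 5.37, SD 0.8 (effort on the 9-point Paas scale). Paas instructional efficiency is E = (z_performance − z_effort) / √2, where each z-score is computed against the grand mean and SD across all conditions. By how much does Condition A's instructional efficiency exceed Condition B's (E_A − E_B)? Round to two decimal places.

-0.78

Condition A: z_P = (48.3 − 55.5)/10.8 = -0.6667; z_E = (4.56 − 5.37)/0.8 = -1.0125; E_A = (-0.6667 − (-1.0125))/√2 = 0.2445.
Condition B: z_P = (63.3 − 55.5)/10.8 = 0.7222; z_E = (4.79 − 5.37)/0.8 = -0.7250; E_B = (0.7222 − (-0.7250))/√2 = 1.0233.
E_A − E_B = 0.2445 − 1.0233 = -0.7788 ≈ -0.78.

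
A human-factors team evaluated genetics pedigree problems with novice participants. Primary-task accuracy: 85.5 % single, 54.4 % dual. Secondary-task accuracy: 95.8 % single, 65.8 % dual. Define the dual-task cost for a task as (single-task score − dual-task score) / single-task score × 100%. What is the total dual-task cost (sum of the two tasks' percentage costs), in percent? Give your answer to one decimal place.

67.7

Primary cost = (85.5 − 54.4) / 85.5 × 100% = 36.3743%.
Secondary cost = (95.8 − 65.8) / 95.8 × 100% = 31.3152%.
Total = 36.3743% + 31.3152% = 67.6895% ≈ 67.7%.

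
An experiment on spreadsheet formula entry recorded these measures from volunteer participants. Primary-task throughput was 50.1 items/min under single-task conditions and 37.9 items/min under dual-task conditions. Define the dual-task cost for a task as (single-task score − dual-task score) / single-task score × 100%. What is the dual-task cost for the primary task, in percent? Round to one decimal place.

24.4

Cost = (50.1 − 37.9) / 50.1 × 100%
     = 12.2000 / 50.1 × 100% = 24.3513%.
≈ 24.4%.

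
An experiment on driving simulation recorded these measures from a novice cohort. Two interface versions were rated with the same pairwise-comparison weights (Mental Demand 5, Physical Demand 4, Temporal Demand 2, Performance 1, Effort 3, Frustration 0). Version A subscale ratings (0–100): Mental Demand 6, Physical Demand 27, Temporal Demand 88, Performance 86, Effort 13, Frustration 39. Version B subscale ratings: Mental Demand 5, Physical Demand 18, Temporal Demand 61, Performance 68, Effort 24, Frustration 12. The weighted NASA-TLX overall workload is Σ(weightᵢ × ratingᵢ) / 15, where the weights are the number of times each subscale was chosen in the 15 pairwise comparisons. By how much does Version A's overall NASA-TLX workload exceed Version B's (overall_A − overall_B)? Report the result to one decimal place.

Version A weighted sum = 5·6 + 4·27 + 2·88 + 1·86 + 3·13 + 0·39 = 30 + 108 + 176 + 86 + 39 + 0 = 439; overall_A = 439/15 = 29.2667.
Version B weighted sum = 5·5 + 4·18 + 2·61 + 1·68 + 3·24 + 0·12 = 25 + 72 + 122 + 68 + 72 + 0 = 359; overall_B = 359/15 = 23.9333.
Difference = 29.2667 − 23.9333 = 5.3334 ≈ 5.3.

5.3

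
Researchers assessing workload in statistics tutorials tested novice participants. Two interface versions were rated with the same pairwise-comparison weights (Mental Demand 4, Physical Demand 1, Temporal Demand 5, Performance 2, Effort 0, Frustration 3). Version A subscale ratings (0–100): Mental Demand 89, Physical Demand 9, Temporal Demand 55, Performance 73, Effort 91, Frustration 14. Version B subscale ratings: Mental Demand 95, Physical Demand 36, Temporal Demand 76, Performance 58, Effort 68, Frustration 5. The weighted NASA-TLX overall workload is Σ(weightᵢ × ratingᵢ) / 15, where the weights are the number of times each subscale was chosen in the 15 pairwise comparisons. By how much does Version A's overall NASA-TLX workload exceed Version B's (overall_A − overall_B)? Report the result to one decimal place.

-6.6

Version A weighted sum = 4·89 + 1·9 + 5·55 + 2·73 + 0·91 + 3·14 = 356 + 9 + 275 + 146 + 0 + 42 = 828; overall_A = 828/15 = 55.2000.
Version B weighted sum = 4·95 + 1·36 + 5·76 + 2·58 + 0·68 + 3·5 = 380 + 36 + 380 + 116 + 0 + 15 = 927; overall_B = 927/15 = 61.8000.
Difference = 55.2000 − 61.8000 = -6.6000 ≈ -6.6.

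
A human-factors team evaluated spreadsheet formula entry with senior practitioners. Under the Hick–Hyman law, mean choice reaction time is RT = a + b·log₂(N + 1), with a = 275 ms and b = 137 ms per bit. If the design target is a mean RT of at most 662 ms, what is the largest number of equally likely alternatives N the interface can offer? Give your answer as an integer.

Set 275 + 137·log₂(N + 1) ≤ 662.
log₂(N + 1) ≤ (662 − 275) / 137 = 2.8248.
N + 1 ≤ 2^2.8248 = 7.0852.
N ≤ 6.0852, so the largest integer N is 6.

6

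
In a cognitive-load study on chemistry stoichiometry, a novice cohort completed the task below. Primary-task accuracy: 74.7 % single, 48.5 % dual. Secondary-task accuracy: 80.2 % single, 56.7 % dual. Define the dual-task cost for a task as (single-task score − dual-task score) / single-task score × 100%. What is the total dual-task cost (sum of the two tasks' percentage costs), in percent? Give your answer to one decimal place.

Primary cost = (74.7 − 48.5) / 74.7 × 100% = 35.0736%.
Secondary cost = (80.2 − 56.7) / 80.2 × 100% = 29.3017%.
Total = 35.0736% + 29.3017% = 64.3753% ≈ 64.4%.

64.4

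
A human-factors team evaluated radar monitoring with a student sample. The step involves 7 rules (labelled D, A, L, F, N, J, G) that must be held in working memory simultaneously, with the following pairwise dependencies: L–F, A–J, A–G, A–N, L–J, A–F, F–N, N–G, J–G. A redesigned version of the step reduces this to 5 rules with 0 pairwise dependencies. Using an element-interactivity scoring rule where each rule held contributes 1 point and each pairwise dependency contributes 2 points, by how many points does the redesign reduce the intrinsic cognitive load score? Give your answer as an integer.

Original: 7 × 1 + 9 × 2 = 7 + 18 = 25.
Redesigned: 5 × 1 + 0 × 2 = 5 + 0 = 5.
Reduction = 25 − 5 = 20.

20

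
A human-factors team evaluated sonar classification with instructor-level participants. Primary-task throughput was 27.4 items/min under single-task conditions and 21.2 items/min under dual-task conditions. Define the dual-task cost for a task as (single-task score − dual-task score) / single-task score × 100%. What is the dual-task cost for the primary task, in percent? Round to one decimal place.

22.6

Cost = (27.4 − 21.2) / 27.4 × 100%
     = 6.2000 / 27.4 × 100% = 22.6277%.
≈ 22.6%.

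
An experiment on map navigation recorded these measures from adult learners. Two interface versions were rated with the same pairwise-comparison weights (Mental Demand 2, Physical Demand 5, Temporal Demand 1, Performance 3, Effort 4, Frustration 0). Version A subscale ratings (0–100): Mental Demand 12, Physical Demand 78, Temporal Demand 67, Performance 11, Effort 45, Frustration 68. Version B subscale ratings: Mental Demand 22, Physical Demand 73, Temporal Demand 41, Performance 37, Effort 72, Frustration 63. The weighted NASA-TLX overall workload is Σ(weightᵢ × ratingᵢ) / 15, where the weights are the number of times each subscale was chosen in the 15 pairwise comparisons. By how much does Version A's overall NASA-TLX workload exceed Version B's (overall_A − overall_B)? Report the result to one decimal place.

Version A weighted sum = 2·12 + 5·78 + 1·67 + 3·11 + 4·45 + 0·68 = 24 + 390 + 67 + 33 + 180 + 0 = 694; overall_A = 694/15 = 46.2667.
Version B weighted sum = 2·22 + 5·73 + 1·41 + 3·37 + 4·72 + 0·63 = 44 + 365 + 41 + 111 + 288 + 0 = 849; overall_B = 849/15 = 56.6000.
Difference = 46.2667 − 56.6000 = -10.3333 ≈ -10.3.

-10.3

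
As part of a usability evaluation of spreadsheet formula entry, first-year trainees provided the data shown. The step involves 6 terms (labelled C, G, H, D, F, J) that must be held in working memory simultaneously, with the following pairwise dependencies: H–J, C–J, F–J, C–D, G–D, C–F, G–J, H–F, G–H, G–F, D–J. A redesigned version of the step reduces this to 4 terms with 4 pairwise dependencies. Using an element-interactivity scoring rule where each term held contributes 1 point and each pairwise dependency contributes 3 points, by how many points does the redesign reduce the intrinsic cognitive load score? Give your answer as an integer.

Original: 6 × 1 + 11 × 3 = 6 + 33 = 39.
Redesigned: 4 × 1 + 4 × 3 = 4 + 12 = 16.
Reduction = 39 − 16 = 23.

23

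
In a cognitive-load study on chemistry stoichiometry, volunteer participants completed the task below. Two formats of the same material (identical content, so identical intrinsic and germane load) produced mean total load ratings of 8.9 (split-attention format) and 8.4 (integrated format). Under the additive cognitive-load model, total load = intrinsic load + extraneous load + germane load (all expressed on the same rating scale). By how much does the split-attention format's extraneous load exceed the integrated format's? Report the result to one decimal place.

0.5

Intrinsic and germane load are equal across formats, so the difference in total load equals the difference in extraneous load.
Extraneous-load difference = 8.9 − 8.4 = 0.5.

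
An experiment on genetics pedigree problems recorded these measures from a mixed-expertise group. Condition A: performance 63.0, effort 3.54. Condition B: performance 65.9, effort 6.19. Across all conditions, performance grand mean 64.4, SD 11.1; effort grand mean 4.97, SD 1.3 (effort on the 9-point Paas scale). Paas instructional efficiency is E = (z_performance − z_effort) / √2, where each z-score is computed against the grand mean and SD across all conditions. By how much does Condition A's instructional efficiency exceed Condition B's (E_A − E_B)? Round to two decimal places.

1.26

Condition A: z_P = (63.0 − 64.4)/11.1 = -0.1261; z_E = (3.54 − 4.97)/1.3 = -1.1000; E_A = (-0.1261 − (-1.1000))/√2 = 0.6887.
Condition B: z_P = (65.9 − 64.4)/11.1 = 0.1351; z_E = (6.19 − 4.97)/1.3 = 0.9385; E_B = (0.1351 − 0.9385)/√2 = -0.5681.
E_A − E_B = 0.6887 − (-0.5681) = 1.2568 ≈ 1.26.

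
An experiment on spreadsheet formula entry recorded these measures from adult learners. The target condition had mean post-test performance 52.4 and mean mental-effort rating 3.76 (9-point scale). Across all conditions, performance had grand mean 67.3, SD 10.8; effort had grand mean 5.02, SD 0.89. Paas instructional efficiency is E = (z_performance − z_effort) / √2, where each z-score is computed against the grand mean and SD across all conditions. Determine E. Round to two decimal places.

z_performance = (52.4 − 67.3) / 10.8 = -14.9000 / 10.8 = -1.3796.
z_effort = (3.76 − 5.02) / 0.89 = -1.2600 / 0.89 = -1.4157.
z_P − z_E = -1.3796 − (-1.4157) = 0.0361.
E = 0.0361 / √2 = 0.0361 / 1.41421 = 0.0255 ≈ 0.03.

0.03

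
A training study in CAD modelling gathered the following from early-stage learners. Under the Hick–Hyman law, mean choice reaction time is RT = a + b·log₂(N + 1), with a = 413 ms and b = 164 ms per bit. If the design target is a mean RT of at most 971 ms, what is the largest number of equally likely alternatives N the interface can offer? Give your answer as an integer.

Set 413 + 164·log₂(N + 1) ≤ 971.
log₂(N + 1) ≤ (971 − 413) / 164 = 3.4024.
N + 1 ≤ 2^3.4024 = 10.5736.
N ≤ 9.5736, so the largest integer N is 9.

9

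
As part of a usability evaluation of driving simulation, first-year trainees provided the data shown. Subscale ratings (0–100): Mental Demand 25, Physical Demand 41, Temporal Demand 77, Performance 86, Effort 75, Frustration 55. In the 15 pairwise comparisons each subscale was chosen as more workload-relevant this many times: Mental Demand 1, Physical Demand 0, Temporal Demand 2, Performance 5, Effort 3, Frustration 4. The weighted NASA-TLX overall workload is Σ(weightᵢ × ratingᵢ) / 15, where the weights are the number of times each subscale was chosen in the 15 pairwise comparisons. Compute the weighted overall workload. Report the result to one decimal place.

The tallies are the weights (they sum to 15).
Weighted sum = 1·25 + 0·41 + 2·77 + 5·86 + 3·75 + 4·55
            = 25 + 0 + 154 + 430 + 225 + 220 = 1054.
Overall workload = 1054 / 15 = 70.2667 ≈ 70.3.

70.3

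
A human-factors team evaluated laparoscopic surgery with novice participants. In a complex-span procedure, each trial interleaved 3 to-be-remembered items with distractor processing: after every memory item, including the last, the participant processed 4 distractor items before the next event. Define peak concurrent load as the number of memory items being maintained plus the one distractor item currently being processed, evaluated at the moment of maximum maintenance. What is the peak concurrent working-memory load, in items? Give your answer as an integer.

4

Maintenance is greatest during the distractor(s) after memory item 3: all 3 memory items are being held.
One distractor item is concurrently being processed.
Peak concurrent load = 3 + 1 = 4 items.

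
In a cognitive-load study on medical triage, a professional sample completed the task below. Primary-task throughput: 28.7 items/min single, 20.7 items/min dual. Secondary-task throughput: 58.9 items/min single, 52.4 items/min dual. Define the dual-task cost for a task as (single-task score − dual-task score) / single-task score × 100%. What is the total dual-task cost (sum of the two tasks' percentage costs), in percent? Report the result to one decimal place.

38.9

Primary cost = (28.7 − 20.7) / 28.7 × 100% = 27.8746%.
Secondary cost = (58.9 − 52.4) / 58.9 × 100% = 11.0357%.
Total = 27.8746% + 11.0357% = 38.9103% ≈ 38.9%.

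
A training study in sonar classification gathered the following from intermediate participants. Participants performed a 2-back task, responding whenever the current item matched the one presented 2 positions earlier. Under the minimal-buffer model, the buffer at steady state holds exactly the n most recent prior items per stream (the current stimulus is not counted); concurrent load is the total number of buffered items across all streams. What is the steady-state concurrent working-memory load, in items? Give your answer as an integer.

The buffer holds the 2 most recent prior items.
Steady-state concurrent load = 2 items.

2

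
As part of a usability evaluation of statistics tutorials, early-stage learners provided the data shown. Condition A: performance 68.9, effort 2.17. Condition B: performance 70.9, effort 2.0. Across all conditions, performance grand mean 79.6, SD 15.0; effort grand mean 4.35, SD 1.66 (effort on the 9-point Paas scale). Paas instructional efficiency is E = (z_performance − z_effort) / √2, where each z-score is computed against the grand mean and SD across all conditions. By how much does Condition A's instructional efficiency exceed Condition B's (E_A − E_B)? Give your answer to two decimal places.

-0.17

Condition A: z_P = (68.9 − 79.6)/15.0 = -0.7133; z_E = (2.17 − 4.35)/1.66 = -1.3133; E_A = (-0.7133 − (-1.3133))/√2 = 0.4243.
Condition B: z_P = (70.9 − 79.6)/15.0 = -0.5800; z_E = (2.0 − 4.35)/1.66 = -1.4157; E_B = (-0.5800 − (-1.4157))/√2 = 0.5909.
E_A − E_B = 0.4243 − 0.5909 = -0.1666 ≈ -0.17.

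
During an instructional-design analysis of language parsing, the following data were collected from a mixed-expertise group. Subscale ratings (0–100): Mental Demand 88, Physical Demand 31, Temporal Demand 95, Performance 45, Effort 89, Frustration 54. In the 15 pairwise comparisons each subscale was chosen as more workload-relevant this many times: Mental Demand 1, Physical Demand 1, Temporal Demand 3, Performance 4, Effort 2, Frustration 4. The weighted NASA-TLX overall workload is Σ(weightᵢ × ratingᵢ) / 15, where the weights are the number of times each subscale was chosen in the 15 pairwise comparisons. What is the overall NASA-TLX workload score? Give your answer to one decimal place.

65.2

The tallies are the weights (they sum to 15).
Weighted sum = 1·88 + 1·31 + 3·95 + 4·45 + 2·89 + 4·54
            = 88 + 31 + 285 + 180 + 178 + 216 = 978.
Overall workload = 978 / 15 = 65.2000 ≈ 65.2.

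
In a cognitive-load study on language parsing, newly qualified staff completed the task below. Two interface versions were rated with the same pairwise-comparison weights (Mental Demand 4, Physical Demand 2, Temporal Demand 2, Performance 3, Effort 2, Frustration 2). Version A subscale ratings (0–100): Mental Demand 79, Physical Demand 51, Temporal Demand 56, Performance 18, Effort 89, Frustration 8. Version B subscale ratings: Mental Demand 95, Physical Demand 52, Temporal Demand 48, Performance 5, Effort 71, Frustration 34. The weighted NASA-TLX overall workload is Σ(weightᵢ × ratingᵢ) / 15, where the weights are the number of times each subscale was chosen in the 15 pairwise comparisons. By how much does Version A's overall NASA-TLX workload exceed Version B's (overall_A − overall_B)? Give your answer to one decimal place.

Version A weighted sum = 4·79 + 2·51 + 2·56 + 3·18 + 2·89 + 2·8 = 316 + 102 + 112 + 54 + 178 + 16 = 778; overall_A = 778/15 = 51.8667.
Version B weighted sum = 4·95 + 2·52 + 2·48 + 3·5 + 2·71 + 2·34 = 380 + 104 + 96 + 15 + 142 + 68 = 805; overall_B = 805/15 = 53.6667.
Difference = 51.8667 − 53.6667 = -1.8000 ≈ -1.8.

-1.8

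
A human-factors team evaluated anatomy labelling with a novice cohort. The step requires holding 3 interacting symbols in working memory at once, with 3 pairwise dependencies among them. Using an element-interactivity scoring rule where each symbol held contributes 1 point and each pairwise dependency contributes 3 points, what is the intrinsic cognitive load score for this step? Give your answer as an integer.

Element contribution: 3 × 1 = 3.
Interaction contribution: 3 × 3 = 9.
Intrinsic load = 3 + 9 = 12.

12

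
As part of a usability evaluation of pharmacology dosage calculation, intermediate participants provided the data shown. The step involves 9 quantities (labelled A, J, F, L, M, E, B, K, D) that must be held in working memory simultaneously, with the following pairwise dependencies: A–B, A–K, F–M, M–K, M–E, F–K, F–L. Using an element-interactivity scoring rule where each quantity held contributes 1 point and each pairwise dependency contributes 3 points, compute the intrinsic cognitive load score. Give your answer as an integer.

30

Count of quantities held simultaneously: 9.
Count of pairwise dependencies listed: 7.
Element contribution: 9 × 1 = 9.
Interaction contribution: 7 × 3 = 21.
Intrinsic load = 9 + 21 = 30.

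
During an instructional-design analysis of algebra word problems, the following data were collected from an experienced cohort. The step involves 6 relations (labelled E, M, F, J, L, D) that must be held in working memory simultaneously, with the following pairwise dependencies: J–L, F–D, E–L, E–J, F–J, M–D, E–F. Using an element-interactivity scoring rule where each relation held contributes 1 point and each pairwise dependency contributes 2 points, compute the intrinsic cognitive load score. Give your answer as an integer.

20

Count of relations held simultaneously: 6.
Count of pairwise dependencies listed: 7.
Element contribution: 6 × 1 = 6.
Interaction contribution: 7 × 2 = 14.
Intrinsic load = 6 + 14 = 20.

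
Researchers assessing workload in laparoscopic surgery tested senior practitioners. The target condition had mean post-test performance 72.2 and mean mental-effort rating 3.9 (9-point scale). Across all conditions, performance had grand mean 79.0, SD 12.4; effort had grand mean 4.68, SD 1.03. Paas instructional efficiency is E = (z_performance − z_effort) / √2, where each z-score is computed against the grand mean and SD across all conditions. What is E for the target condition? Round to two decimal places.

z_performance = (72.2 − 79.0) / 12.4 = -6.8000 / 12.4 = -0.5484.
z_effort = (3.9 − 4.68) / 1.03 = -0.7800 / 1.03 = -0.7573.
z_P − z_E = -0.5484 − (-0.7573) = 0.2089.
E = 0.2089 / √2 = 0.2089 / 1.41421 = 0.1477 ≈ 0.15.

0.15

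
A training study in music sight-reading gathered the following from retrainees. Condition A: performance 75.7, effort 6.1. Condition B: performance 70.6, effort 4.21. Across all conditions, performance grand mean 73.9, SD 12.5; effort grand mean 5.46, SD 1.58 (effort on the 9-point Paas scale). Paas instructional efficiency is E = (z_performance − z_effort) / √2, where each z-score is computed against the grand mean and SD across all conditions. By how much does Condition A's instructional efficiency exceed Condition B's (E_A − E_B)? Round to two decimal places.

-0.56

Condition A: z_P = (75.7 − 73.9)/12.5 = 0.1440; z_E = (6.1 − 5.46)/1.58 = 0.4051; E_A = (0.1440 − 0.4051)/√2 = -0.1846.
Condition B: z_P = (70.6 − 73.9)/12.5 = -0.2640; z_E = (4.21 − 5.46)/1.58 = -0.7911; E_B = (-0.2640 − (-0.7911))/√2 = 0.3727.
E_A − E_B = -0.1846 − 0.3727 = -0.5573 ≈ -0.56.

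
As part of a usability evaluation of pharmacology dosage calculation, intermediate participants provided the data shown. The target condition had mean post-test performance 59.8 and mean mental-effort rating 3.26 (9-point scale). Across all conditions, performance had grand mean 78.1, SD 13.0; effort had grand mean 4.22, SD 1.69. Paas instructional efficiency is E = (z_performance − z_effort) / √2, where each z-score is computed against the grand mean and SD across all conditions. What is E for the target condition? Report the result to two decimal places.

-0.59

z_performance = (59.8 − 78.1) / 13.0 = -18.3000 / 13.0 = -1.4077.
z_effort = (3.26 − 4.22) / 1.69 = -0.9600 / 1.69 = -0.5680.
z_P − z_E = -1.4077 − (-0.5680) = -0.8397.
E = -0.8397 / √2 = -0.8397 / 1.41421 = -0.5938 ≈ -0.59.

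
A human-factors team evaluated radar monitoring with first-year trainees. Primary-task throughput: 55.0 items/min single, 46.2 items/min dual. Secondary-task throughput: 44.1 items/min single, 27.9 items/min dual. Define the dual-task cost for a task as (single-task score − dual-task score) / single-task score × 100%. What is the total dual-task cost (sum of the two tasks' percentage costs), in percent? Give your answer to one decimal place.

Primary cost = (55.0 − 46.2) / 55.0 × 100% = 16.0000%.
Secondary cost = (44.1 − 27.9) / 44.1 × 100% = 36.7347%.
Total = 16.0000% + 36.7347% = 52.7347% ≈ 52.7%.

52.7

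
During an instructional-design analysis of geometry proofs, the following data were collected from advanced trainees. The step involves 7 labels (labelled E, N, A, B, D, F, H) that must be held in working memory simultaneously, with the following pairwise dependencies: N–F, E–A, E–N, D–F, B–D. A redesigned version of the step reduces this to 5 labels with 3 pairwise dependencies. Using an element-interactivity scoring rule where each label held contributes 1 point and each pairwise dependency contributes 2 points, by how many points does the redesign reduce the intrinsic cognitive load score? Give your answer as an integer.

6

Original: 7 × 1 + 5 × 2 = 7 + 10 = 17.
Redesigned: 5 × 1 + 3 × 2 = 5 + 6 = 11.
Reduction = 17 − 11 = 6.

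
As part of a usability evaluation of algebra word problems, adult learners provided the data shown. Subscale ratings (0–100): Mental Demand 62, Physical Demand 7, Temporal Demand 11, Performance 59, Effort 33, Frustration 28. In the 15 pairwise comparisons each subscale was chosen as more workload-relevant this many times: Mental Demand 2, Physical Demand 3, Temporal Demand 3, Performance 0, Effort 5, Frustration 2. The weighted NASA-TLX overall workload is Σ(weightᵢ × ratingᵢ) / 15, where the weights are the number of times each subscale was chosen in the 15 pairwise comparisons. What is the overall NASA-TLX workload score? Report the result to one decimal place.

26.6

The tallies are the weights (they sum to 15).
Weighted sum = 2·62 + 3·7 + 3·11 + 0·59 + 5·33 + 2·28
            = 124 + 21 + 33 + 0 + 165 + 56 = 399.
Overall workload = 399 / 15 = 26.6000 ≈ 26.6.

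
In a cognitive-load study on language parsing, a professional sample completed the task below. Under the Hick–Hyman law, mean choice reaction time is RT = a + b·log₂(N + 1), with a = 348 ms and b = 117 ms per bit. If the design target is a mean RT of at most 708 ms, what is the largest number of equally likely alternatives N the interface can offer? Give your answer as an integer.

7

Set 348 + 117·log₂(N + 1) ≤ 708.
log₂(N + 1) ≤ (708 − 348) / 117 = 3.0769.
N + 1 ≤ 2^3.0769 = 8.4380.
N ≤ 7.4380, so the largest integer N is 7.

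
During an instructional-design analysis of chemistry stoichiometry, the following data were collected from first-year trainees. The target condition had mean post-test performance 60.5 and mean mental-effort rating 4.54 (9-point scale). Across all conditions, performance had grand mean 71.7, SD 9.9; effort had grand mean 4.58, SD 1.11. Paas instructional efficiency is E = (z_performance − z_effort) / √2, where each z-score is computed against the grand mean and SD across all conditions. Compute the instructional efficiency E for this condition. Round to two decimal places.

-0.77

z_performance = (60.5 − 71.7) / 9.9 = -11.2000 / 9.9 = -1.1313.
z_effort = (4.54 − 4.58) / 1.11 = -0.0400 / 1.11 = -0.0360.
z_P − z_E = -1.1313 − (-0.0360) = -1.0953.
E = -1.0953 / √2 = -1.0953 / 1.41421 = -0.7745 ≈ -0.77.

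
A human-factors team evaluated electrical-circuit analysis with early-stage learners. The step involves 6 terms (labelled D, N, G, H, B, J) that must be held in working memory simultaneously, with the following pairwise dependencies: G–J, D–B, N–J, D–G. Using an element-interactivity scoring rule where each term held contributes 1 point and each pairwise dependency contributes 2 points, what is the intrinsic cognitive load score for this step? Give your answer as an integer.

Count of terms held simultaneously: 6.
Count of pairwise dependencies listed: 4.
Element contribution: 6 × 1 = 6.
Interaction contribution: 4 × 2 = 8.
Intrinsic load = 6 + 8 = 14.

14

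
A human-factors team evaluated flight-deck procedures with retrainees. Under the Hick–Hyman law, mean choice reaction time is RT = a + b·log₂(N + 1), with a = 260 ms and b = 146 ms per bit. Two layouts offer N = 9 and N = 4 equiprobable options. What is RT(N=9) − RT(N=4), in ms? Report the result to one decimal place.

146.0

RT(9) = 260 + 146·log₂(10) = 260 + 146·3.3219 = 744.9974 ms.
RT(4) = 260 + 146·log₂(5) = 260 + 146·2.3219 = 598.9974 ms.
Difference = 744.9974 − 598.9974 = 146.0000 ≈ 146.0 ms.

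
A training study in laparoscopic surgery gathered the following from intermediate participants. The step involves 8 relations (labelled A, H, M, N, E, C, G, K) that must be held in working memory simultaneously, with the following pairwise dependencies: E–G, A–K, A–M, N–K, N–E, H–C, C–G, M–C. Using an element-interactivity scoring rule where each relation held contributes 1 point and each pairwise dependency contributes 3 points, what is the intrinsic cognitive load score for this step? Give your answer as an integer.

Count of relations held simultaneously: 8.
Count of pairwise dependencies listed: 8.
Element contribution: 8 × 1 = 8.
Interaction contribution: 8 × 3 = 24.
Intrinsic load = 8 + 24 = 32.

32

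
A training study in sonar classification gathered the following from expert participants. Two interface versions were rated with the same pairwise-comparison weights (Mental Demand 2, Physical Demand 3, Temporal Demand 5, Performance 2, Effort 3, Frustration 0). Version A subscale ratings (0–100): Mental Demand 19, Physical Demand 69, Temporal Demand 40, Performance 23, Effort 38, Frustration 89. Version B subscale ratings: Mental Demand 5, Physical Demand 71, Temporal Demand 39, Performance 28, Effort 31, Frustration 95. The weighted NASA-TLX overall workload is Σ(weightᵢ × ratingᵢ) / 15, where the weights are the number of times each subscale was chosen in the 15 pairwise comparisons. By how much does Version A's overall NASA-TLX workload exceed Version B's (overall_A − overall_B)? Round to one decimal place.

Version A weighted sum = 2·19 + 3·69 + 5·40 + 2·23 + 3·38 + 0·89 = 38 + 207 + 200 + 46 + 114 + 0 = 605; overall_A = 605/15 = 40.3333.
Version B weighted sum = 2·5 + 3·71 + 5·39 + 2·28 + 3·31 + 0·95 = 10 + 213 + 195 + 56 + 93 + 0 = 567; overall_B = 567/15 = 37.8000.
Difference = 40.3333 − 37.8000 = 2.5333 ≈ 2.5.

2.5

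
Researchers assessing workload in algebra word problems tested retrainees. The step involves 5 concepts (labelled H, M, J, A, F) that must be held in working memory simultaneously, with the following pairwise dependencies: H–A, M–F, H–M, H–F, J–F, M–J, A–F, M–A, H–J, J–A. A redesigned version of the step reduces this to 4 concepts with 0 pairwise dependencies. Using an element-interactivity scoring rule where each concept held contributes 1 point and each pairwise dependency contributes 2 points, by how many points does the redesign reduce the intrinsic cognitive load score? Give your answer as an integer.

Original: 5 × 1 + 10 × 2 = 5 + 20 = 25.
Redesigned: 4 × 1 + 0 × 2 = 4 + 0 = 4.
Reduction = 25 − 4 = 21.

21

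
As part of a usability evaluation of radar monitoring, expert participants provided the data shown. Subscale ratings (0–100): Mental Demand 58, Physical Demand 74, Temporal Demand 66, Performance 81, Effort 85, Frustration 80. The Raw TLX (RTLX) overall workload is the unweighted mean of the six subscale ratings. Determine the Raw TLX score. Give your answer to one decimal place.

74.0

Sum of ratings = 58 + 74 + 66 + 81 + 85 + 80 = 444.
RTLX = 444 / 6 = 74.0000 ≈ 74.0.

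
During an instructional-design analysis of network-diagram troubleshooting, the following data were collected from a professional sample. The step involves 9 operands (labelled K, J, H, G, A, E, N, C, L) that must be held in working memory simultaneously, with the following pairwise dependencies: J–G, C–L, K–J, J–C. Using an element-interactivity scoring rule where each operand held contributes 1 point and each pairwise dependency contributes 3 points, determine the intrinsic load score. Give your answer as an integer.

21

Count of operands held simultaneously: 9.
Count of pairwise dependencies listed: 4.
Element contribution: 9 × 1 = 9.
Interaction contribution: 4 × 3 = 12.
Intrinsic load = 9 + 12 = 21.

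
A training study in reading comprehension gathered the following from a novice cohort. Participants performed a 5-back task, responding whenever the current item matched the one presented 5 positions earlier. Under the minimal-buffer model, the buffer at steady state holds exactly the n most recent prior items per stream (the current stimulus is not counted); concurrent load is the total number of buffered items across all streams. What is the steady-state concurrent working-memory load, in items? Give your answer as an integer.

5

The buffer holds the 5 most recent prior items.
Steady-state concurrent load = 5 items.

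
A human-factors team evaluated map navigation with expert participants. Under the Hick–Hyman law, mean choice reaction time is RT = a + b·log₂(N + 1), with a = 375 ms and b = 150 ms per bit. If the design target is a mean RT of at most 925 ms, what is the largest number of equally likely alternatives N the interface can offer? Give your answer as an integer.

11

Set 375 + 150·log₂(N + 1) ≤ 925.
log₂(N + 1) ≤ (925 − 375) / 150 = 3.6667.
N + 1 ≤ 2^3.6667 = 12.6995.
N ≤ 11.6995, so the largest integer N is 11.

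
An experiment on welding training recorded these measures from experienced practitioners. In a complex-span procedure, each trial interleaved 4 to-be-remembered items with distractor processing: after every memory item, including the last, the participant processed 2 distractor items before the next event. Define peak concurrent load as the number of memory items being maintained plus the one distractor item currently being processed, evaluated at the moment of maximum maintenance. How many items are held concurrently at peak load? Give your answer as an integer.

Maintenance is greatest during the distractor(s) after memory item 4: all 4 memory items are being held.
One distractor item is concurrently being processed.
Peak concurrent load = 4 + 1 = 5 items.

5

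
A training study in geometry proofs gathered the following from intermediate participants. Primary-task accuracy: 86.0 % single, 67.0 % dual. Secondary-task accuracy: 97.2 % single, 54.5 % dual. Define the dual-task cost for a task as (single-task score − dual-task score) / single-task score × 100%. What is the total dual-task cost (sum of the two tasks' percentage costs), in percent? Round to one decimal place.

66.0

Primary cost = (86.0 − 67.0) / 86.0 × 100% = 22.0930%.
Secondary cost = (97.2 − 54.5) / 97.2 × 100% = 43.9300%.
Total = 22.0930% + 43.9300% = 66.0230% ≈ 66.0%.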